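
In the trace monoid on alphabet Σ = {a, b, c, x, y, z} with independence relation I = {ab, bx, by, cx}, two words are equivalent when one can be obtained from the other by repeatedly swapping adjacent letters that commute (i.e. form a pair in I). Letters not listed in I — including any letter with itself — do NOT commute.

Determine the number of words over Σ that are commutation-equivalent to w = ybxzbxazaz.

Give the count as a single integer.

piece 0:y — minimal
piece 1:b — minimal
piece 2:x rests on {0:y}
piece 3:z rests on {1:b, 2:x}
piece 4:b rests on {3:z}
piece 5:x rests on {3:z}
piece 6:a rests on {5:x}
piece 7:z rests on {4:b, 6:a}
piece 8:a rests on {7:z}
piece 9:z rests on {8:a}
minimal pieces: {0:y, 1:b}
ways to finish when only these pieces remain (= sum over removing one remaining piece with nothing left below it):
  1 left: {9}→1
  2 left: {8,9}→1
  3 left: {7,8,9}→1
  4 left: {4,7,8,9}→1  {6,7,8,9}→1
  5 left: {4,6,7,8,9}→2  {5,6,7,8,9}→1
  6 left: {4,5,6,7,8,9}→3
  7 left: {3,4,5,6,7,8,9}→3
  8 left: {1,3,4,5,6,7,8,9}→3  {2,3,4,5,6,7,8,9}→3
  placing 0:y first → 6 extensions
  placing 1:b first → 3 extensions
total linear extensions = 9

9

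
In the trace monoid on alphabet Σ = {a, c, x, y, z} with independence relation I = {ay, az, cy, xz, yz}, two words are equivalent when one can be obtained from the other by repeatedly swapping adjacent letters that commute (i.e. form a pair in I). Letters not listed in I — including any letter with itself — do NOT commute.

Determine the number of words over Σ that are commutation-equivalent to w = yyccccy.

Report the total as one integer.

35

0(y) covers ∅
1(y) covers 0:y
2(c) covers ∅
3(c) covers 2:c
4(c) covers 3:c
5(c) covers 4:c
6(y) covers 1:y
floor of heap: 0:y, 2:c
completions by unplaced set U, small U first (add the entries for U minus each lowest piece of U):
  |U|=1: {5}:1  {6}:1
  |U|=2: {1,6}:1  {4,5}:1  {5,6}:2
  |U|=3: {0,1,6}:1  {1,5,6}:3  {3,4,5}:1  {4,5,6}:3
  |U|=4: {0,1,5,6}:4  {1,4,5,6}:6  {2,3,4,5}:1  {3,4,5,6}:4
  |U|=5: {0,1,4,5,6}:10  {1,3,4,5,6}:10  {2,3,4,5,6}:5
  start at 0(y): 15
  start at 2(c): 20
sum over floor = 35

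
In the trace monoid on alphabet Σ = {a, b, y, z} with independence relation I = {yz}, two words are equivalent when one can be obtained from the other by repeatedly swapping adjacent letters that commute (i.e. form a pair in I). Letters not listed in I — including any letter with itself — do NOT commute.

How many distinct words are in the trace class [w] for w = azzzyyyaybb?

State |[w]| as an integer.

20

drop 0:a onto floor
drop 1:z onto {0:a}
drop 2:z onto {1:z}
drop 3:z onto {2:z}
drop 4:y onto {0:a}
drop 5:y onto {4:y}
drop 6:y onto {5:y}
drop 7:a onto {3:z, 6:y}
drop 8:y onto {7:a}
drop 9:b onto {8:y}
drop 10:b onto {9:b}
ground layer = {0:a}
drop-orders for the pieces not yet dropped (sum over which currently-grounded one goes next):
  1 to go: {10} 1
  2 to go: {9,10} 1
  3 to go: {8,9,10} 1
  4 to go: {7,8,9,10} 1
  5 to go: {3,7,8,9,10} 1  {6,7,8,9,10} 1
  6 to go: {2,3,7,8,9,10} 1  {3,6,7,8,9,10} 2  {5,6,7,8,9,10} 1
  7 to go: {1,2,3,7,8,9,10} 1  {2,3,6,7,8,9,10} 3  {3,5,6,7,8,9,10} 3  {4,5,6,7,8,9,10} 1
  8 to go: {1,2,3,6,7,8,9,10} 4  {2,3,5,6,7,8,9,10} 6  {3,4,5,6,7,8,9,10} 4
  9 to go: {1,2,3,5,6,7,8,9,10} 10  {2,3,4,5,6,7,8,9,10} 10
  if 0:a drops first: 20 orders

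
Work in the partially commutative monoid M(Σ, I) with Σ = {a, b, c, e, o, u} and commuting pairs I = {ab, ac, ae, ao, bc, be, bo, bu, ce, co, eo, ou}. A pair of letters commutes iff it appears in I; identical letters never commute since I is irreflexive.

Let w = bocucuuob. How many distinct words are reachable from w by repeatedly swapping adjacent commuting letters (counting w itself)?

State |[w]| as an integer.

0(b) covers ∅
1(o) covers ∅
2(c) covers ∅
3(u) covers 2:c
4(c) covers 3:u
5(u) covers 4:c
6(u) covers 5:u
7(o) covers 1:o
8(b) covers 0:b
floor of heap: 0:b, 1:o, 2:c
completions by unplaced set U, small U first (add the entries for U minus each lowest piece of U):
  |U|=1: {6}:1  {7}:1  {8}:1
  |U|=2: {0,8}:1  {1,7}:1  {5,6}:1  {6,7}:2  {6,8}:2  {7,8}:2
  |U|=3: {0,6,8}:3  {0,7,8}:3  {1,6,7}:3  {1,7,8}:3  {4,5,6}:1  {5,6,7}:3  {5,6,8}:3  {6,7,8}:6
  |U|=4: {0,1,7,8}:6  {0,5,6,8}:6  {0,6,7,8}:12  {1,5,6,7}:6  {1,6,7,8}:12  {3,4,5,6}:1  {4,5,6,7}:4  {4,5,6,8}:4  {5,6,7,8}:12
  |U|=5: {0,1,6,7,8}:30  {0,4,5,6,8}:10  {0,5,6,7,8}:30  {1,4,5,6,7}:10  {1,5,6,7,8}:30  {2,3,4,5,6}:1  {3,4,5,6,7}:5  {3,4,5,6,8}:5  {4,5,6,7,8}:20
  |U|=6: {0,1,5,6,7,8}:90  {0,3,4,5,6,8}:15  {0,4,5,6,7,8}:60  {1,3,4,5,6,7}:15  {1,4,5,6,7,8}:60  {2,3,4,5,6,7}:6  {2,3,4,5,6,8}:6  {3,4,5,6,7,8}:30
  |U|=7: {0,1,4,5,6,7,8}:210  {0,2,3,4,5,6,8}:21  {0,3,4,5,6,7,8}:105  {1,2,3,4,5,6,7}:21  {1,3,4,5,6,7,8}:105  {2,3,4,5,6,7,8}:42
  start at 0(b): 168
  start at 1(o): 168
  start at 2(c): 420
sum over floor = 756

756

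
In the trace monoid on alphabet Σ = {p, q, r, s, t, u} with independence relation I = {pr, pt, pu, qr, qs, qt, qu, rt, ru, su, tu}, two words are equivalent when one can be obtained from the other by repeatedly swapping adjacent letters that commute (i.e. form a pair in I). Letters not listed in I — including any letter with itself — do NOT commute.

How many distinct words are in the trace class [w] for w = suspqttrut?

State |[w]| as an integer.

2700

#0=s has no predecessor
#1=u has no predecessor
#2=s depends on [0:s]
#3=p depends on [2:s]
#4=q depends on [3:p]
#5=t depends on [2:s]
#6=t depends on [5:t]
#7=r depends on [2:s]
#8=u depends on [1:u]
#9=t depends on [6:t]
sources: [0:s, 1:u]
N(rest) = Σ N(rest − s) over sources s of rest; N(one piece) = 1:
  size 1 → [4]=1  [7]=1  [8]=1  [9]=1
  size 2 → [1,8]=1  [3,4]=1  [4,7]=2  [4,8]=2  [4,9]=2  [6,9]=1  [7,8]=2  [7,9]=2  [8,9]=2
  size 3 → [1,4,8]=3  [1,7,8]=3  [1,8,9]=3  [3,4,7]=3  [3,4,8]=3  [3,4,9]=3  [4,6,9]=3  [4,7,8]=6  [4,7,9]=6  [4,8,9]=6  [5,6,9]=1  [6,7,9]=3  [6,8,9]=3  [7,8,9]=6
  size 4 → [1,3,4,8]=6  [1,4,7,8]=12  [1,4,8,9]=12  [1,6,8,9]=6  [1,7,8,9]=12  [3,4,6,9]=6  [3,4,7,8]=12  [3,4,7,9]=12  [3,4,8,9]=12  [4,5,6,9]=4  [4,6,7,9]=12  [4,6,8,9]=12  [4,7,8,9]=24  [5,6,7,9]=4  [5,6,8,9]=4  [6,7,8,9]=12
  size 5 → [1,3,4,7,8]=30  [1,3,4,8,9]=30  [1,4,6,8,9]=30  [1,4,7,8,9]=60  [1,5,6,8,9]=10  [1,6,7,8,9]=30  [3,4,5,6,9]=10  [3,4,6,7,9]=30  [3,4,6,8,9]=30  [3,4,7,8,9]=60  [4,5,6,7,9]=20  [4,5,6,8,9]=20  [4,6,7,8,9]=60  [5,6,7,8,9]=20
  size 6 → [1,3,4,6,8,9]=90  [1,3,4,7,8,9]=180  [1,4,5,6,8,9]=60  [1,4,6,7,8,9]=180  [1,5,6,7,8,9]=60  [3,4,5,6,7,9]=60  [3,4,5,6,8,9]=60  [3,4,6,7,8,9]=180  [4,5,6,7,8,9]=120
  size 7 → [1,3,4,5,6,8,9]=210  [1,3,4,6,7,8,9]=630  [1,4,5,6,7,8,9]=420  [2,3,4,5,6,7,9]=60  [3,4,5,6,7,8,9]=420
  size 8 → [0,2,3,4,5,6,7,9]=60  [1,3,4,5,6,7,8,9]=1680  [2,3,4,5,6,7,8,9]=480
  first=0(s) contributes 2160
  first=1(u) contributes 540
|[w]| = 2700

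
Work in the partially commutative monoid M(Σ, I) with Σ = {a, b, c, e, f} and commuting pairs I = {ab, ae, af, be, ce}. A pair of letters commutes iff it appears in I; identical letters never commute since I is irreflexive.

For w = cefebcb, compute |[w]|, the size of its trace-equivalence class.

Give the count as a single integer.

8

piece 0:c — minimal
piece 1:e — minimal
piece 2:f rests on {0:c, 1:e}
piece 3:e rests on {2:f}
piece 4:b rests on {2:f}
piece 5:c rests on {4:b}
piece 6:b rests on {5:c}
minimal pieces: {0:c, 1:e}
ways to finish when only these pieces remain (= sum over removing one remaining piece with nothing left below it):
  1 left: {3}→1  {6}→1
  2 left: {3,6}→2  {5,6}→1
  3 left: {3,5,6}→3  {4,5,6}→1
  4 left: {3,4,5,6}→4
  5 left: {2,3,4,5,6}→4
  placing 0:c first → 4 extensions
  placing 1:e first → 4 extensions
total linear extensions = 8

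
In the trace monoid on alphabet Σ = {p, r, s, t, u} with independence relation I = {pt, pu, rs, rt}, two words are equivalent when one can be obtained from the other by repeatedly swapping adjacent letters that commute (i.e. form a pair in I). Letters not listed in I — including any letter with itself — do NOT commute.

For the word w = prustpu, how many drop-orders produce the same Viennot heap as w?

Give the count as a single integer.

piece 0:p — minimal
piece 1:r rests on {0:p}
piece 2:u rests on {1:r}
piece 3:s rests on {2:u}
piece 4:t rests on {3:s}
piece 5:p rests on {3:s}
piece 6:u rests on {4:t}
minimal pieces: {0:p}
ways to finish when only these pieces remain (= sum over removing one remaining piece with nothing left below it):
  1 left: {5}→1  {6}→1
  2 left: {4,6}→1  {5,6}→2
  3 left: {4,5,6}→3
  4 left: {3,4,5,6}→3
  5 left: {2,3,4,5,6}→3
  placing 0:p first → 3 extensions

3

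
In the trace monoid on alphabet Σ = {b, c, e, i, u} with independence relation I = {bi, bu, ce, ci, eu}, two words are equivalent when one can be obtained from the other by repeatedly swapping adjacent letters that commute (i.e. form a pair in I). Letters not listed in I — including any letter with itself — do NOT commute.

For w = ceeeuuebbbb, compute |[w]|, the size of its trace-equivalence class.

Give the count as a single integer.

0(c) covers ∅
1(e) covers ∅
2(e) covers 1:e
3(e) covers 2:e
4(u) covers 0:c
5(u) covers 4:u
6(e) covers 3:e
7(b) covers 0:c, 6:e
8(b) covers 7:b
9(b) covers 8:b
10(b) covers 9:b
floor of heap: 0:c, 1:e
completions by unplaced set U, small U first (add the entries for U minus each lowest piece of U):
  |U|=1: {5}:1  {10}:1
  |U|=2: {4,5}:1  {5,10}:2  {9,10}:1
  |U|=3: {4,5,10}:3  {5,9,10}:3  {8,9,10}:1
  |U|=4: {4,5,9,10}:6  {5,8,9,10}:4  {7,8,9,10}:1
  |U|=5: {4,5,8,9,10}:10  {5,7,8,9,10}:5  {6,7,8,9,10}:1
  |U|=6: {3,6,7,8,9,10}:1  {4,5,7,8,9,10}:15  {5,6,7,8,9,10}:6
  |U|=7: {0,4,5,7,8,9,10}:15  {2,3,6,7,8,9,10}:1  {3,5,6,7,8,9,10}:7  {4,5,6,7,8,9,10}:21
  |U|=8: {0,4,5,6,7,8,9,10}:36  {1,2,3,6,7,8,9,10}:1  {2,3,5,6,7,8,9,10}:8  {3,4,5,6,7,8,9,10}:28
  |U|=9: {0,3,4,5,6,7,8,9,10}:64  {1,2,3,5,6,7,8,9,10}:9  {2,3,4,5,6,7,8,9,10}:36
  start at 0(c): 45
  start at 1(e): 100
sum over floor = 145

145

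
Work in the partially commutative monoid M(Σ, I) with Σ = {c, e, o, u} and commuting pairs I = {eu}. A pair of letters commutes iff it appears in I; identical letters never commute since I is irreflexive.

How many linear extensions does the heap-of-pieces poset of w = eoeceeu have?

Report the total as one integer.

drop 0:e onto floor
drop 1:o onto {0:e}
drop 2:e onto {1:o}
drop 3:c onto {2:e}
drop 4:e onto {3:c}
drop 5:e onto {4:e}
drop 6:u onto {3:c}
ground layer = {0:e}
drop-orders for the pieces not yet dropped (sum over which currently-grounded one goes next):
  1 to go: {5} 1  {6} 1
  2 to go: {4,5} 1  {5,6} 2
  3 to go: {4,5,6} 3
  4 to go: {3,4,5,6} 3
  5 to go: {2,3,4,5,6} 3
  if 0:e drops first: 3 orders

3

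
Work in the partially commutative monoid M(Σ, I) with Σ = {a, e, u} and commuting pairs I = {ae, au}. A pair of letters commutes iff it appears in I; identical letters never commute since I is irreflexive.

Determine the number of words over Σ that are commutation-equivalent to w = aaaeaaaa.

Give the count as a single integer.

8

0(a) covers ∅
1(a) covers 0:a
2(a) covers 1:a
3(e) covers ∅
4(a) covers 2:a
5(a) covers 4:a
6(a) covers 5:a
7(a) covers 6:a
floor of heap: 0:a, 3:e
completions by unplaced set U, small U first (add the entries for U minus each lowest piece of U):
  |U|=1: {3}:1  {7}:1
  |U|=2: {3,7}:2  {6,7}:1
  |U|=3: {3,6,7}:3  {5,6,7}:1
  |U|=4: {3,5,6,7}:4  {4,5,6,7}:1
  |U|=5: {2,4,5,6,7}:1  {3,4,5,6,7}:5
  |U|=6: {1,2,4,5,6,7}:1  {2,3,4,5,6,7}:6
  start at 0(a): 7
  start at 3(e): 1
sum over floor = 8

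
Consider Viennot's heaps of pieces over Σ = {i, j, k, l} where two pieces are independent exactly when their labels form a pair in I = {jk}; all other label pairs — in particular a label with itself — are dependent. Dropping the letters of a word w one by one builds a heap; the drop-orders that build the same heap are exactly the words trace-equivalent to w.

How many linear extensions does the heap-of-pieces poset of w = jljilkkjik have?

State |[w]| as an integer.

3

#0=j has no predecessor
#1=l depends on [0:j]
#2=j depends on [1:l]
#3=i depends on [2:j]
#4=l depends on [3:i]
#5=k depends on [4:l]
#6=k depends on [5:k]
#7=j depends on [4:l]
#8=i depends on [6:k, 7:j]
#9=k depends on [8:i]
sources: [0:j]
N(rest) = Σ N(rest − s) over sources s of rest; N(one piece) = 1:
  size 1 → [9]=1
  size 2 → [8,9]=1
  size 3 → [6,8,9]=1  [7,8,9]=1
  size 4 → [5,6,8,9]=1  [6,7,8,9]=2
  size 5 → [5,6,7,8,9]=3
  size 6 → [4,5,6,7,8,9]=3
  size 7 → [3,4,5,6,7,8,9]=3
  size 8 → [2,3,4,5,6,7,8,9]=3
  first=0(j) contributes 3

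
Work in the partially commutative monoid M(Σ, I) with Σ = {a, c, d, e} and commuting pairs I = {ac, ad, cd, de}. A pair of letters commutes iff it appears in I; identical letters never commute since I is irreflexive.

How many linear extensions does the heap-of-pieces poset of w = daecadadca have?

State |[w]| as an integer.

1200

drop 0:d onto floor
drop 1:a onto floor
drop 2:e onto {1:a}
drop 3:c onto {2:e}
drop 4:a onto {2:e}
drop 5:d onto {0:d}
drop 6:a onto {4:a}
drop 7:d onto {5:d}
drop 8:c onto {3:c}
drop 9:a onto {6:a}
ground layer = {0:d, 1:a}
drop-orders for the pieces not yet dropped (sum over which currently-grounded one goes next):
  1 to go: {7} 1  {8} 1  {9} 1
  2 to go: {3,8} 1  {5,7} 1  {6,9} 1  {7,8} 2  {7,9} 2  {8,9} 2
  3 to go: {0,5,7} 1  {3,7,8} 3  {3,8,9} 3  {4,6,9} 1  {5,7,8} 3  {5,7,9} 3  {6,7,9} 3  {6,8,9} 3  {7,8,9} 6
  4 to go: {0,5,7,8} 4  {0,5,7,9} 4  {3,5,7,8} 6  {3,6,8,9} 6  {3,7,8,9} 12  {4,6,7,9} 4  {4,6,8,9} 4  {5,6,7,9} 6  {5,7,8,9} 12  {6,7,8,9} 12
  5 to go: {0,3,5,7,8} 10  {0,5,6,7,9} 10  {0,5,7,8,9} 20  {3,4,6,8,9} 10  {3,5,7,8,9} 30  {3,6,7,8,9} 30  {4,5,6,7,9} 10  {4,6,7,8,9} 20  {5,6,7,8,9} 30
  6 to go: {0,3,5,7,8,9} 60  {0,4,5,6,7,9} 20  {0,5,6,7,8,9} 60  {2,3,4,6,8,9} 10  {3,4,6,7,8,9} 60  {3,5,6,7,8,9} 90  {4,5,6,7,8,9} 60
  7 to go: {0,3,5,6,7,8,9} 210  {0,4,5,6,7,8,9} 140  {1,2,3,4,6,8,9} 10  {2,3,4,6,7,8,9} 70  {3,4,5,6,7,8,9} 210
  8 to go: {0,3,4,5,6,7,8,9} 560  {1,2,3,4,6,7,8,9} 80  {2,3,4,5,6,7,8,9} 280
  if 0:d drops first: 360 orders
  if 1:a drops first: 840 orders
heap linearizations: 1200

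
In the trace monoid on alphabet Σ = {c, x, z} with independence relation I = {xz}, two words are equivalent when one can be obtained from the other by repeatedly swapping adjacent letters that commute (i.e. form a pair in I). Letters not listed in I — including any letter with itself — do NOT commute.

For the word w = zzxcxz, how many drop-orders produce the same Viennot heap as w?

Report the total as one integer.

0(z) covers ∅
1(z) covers 0:z
2(x) covers ∅
3(c) covers 1:z, 2:x
4(x) covers 3:c
5(z) covers 3:c
floor of heap: 0:z, 2:x
completions by unplaced set U, small U first (add the entries for U minus each lowest piece of U):
  |U|=1: {4}:1  {5}:1
  |U|=2: {4,5}:2
  |U|=3: {3,4,5}:2
  |U|=4: {1,3,4,5}:2  {2,3,4,5}:2
  start at 0(z): 4
  start at 2(x): 2
sum over floor = 6

6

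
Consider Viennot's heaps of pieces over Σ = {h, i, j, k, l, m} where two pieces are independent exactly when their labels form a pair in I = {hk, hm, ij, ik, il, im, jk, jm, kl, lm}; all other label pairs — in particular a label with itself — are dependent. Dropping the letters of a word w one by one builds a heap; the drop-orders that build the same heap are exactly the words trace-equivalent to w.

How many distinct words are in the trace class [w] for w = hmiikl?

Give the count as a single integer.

45

#0=h has no predecessor
#1=m has no predecessor
#2=i depends on [0:h]
#3=i depends on [2:i]
#4=k depends on [1:m]
#5=l depends on [0:h]
sources: [0:h, 1:m]
N(rest) = Σ N(rest − s) over sources s of rest; N(one piece) = 1:
  size 1 → [3]=1  [4]=1  [5]=1
  size 2 → [1,4]=1  [2,3]=1  [3,4]=2  [3,5]=2  [4,5]=2
  size 3 → [1,3,4]=3  [1,4,5]=3  [2,3,4]=3  [2,3,5]=3  [3,4,5]=6
  size 4 → [0,2,3,5]=3  [1,2,3,4]=6  [1,3,4,5]=12  [2,3,4,5]=12
  first=0(h) contributes 30
  first=1(m) contributes 15
|[w]| = 45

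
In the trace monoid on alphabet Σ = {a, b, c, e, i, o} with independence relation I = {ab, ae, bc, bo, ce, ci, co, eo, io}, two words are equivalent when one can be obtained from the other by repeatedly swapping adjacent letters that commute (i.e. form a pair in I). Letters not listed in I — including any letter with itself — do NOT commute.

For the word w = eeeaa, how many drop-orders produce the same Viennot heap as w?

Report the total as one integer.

10

piece 0:e — minimal
piece 1:e rests on {0:e}
piece 2:e rests on {1:e}
piece 3:a — minimal
piece 4:a rests on {3:a}
minimal pieces: {0:e, 3:a}
ways to finish when only these pieces remain (= sum over removing one remaining piece with nothing left below it):
  1 left: {2}→1  {4}→1
  2 left: {1,2}→1  {2,4}→2  {3,4}→1
  3 left: {0,1,2}→1  {1,2,4}→3  {2,3,4}→3
  placing 0:e first → 6 extensions
  placing 3:a first → 4 extensions
total linear extensions = 10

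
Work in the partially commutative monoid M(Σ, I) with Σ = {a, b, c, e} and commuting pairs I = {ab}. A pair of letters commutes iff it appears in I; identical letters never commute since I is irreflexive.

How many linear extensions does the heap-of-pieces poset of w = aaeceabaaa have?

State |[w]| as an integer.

5

piece 0:a — minimal
piece 1:a rests on {0:a}
piece 2:e rests on {1:a}
piece 3:c rests on {2:e}
piece 4:e rests on {3:c}
piece 5:a rests on {4:e}
piece 6:b rests on {4:e}
piece 7:a rests on {5:a}
piece 8:a rests on {7:a}
piece 9:a rests on {8:a}
minimal pieces: {0:a}
ways to finish when only these pieces remain (= sum over removing one remaining piece with nothing left below it):
  1 left: {6}→1  {9}→1
  2 left: {6,9}→2  {8,9}→1
  3 left: {6,8,9}→3  {7,8,9}→1
  4 left: {5,7,8,9}→1  {6,7,8,9}→4
  5 left: {5,6,7,8,9}→5
  6 left: {4,5,6,7,8,9}→5
  7 left: {3,4,5,6,7,8,9}→5
  8 left: {2,3,4,5,6,7,8,9}→5
  placing 0:a first → 5 extensions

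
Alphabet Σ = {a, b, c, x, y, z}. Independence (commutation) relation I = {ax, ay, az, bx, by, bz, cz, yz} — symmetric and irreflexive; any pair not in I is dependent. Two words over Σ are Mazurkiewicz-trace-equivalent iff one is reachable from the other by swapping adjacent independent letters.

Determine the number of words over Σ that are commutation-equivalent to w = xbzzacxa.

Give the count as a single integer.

50

drop 0:x onto floor
drop 1:b onto floor
drop 2:z onto {0:x}
drop 3:z onto {2:z}
drop 4:a onto {1:b}
drop 5:c onto {0:x, 4:a}
drop 6:x onto {3:z, 5:c}
drop 7:a onto {5:c}
ground layer = {0:x, 1:b}
drop-orders for the pieces not yet dropped (sum over which currently-grounded one goes next):
  1 to go: {6} 1  {7} 1
  2 to go: {3,6} 1  {6,7} 2
  3 to go: {2,3,6} 1  {3,6,7} 3  {5,6,7} 2
  4 to go: {2,3,6,7} 4  {3,5,6,7} 5  {4,5,6,7} 2
  5 to go: {1,4,5,6,7} 2  {2,3,5,6,7} 9  {3,4,5,6,7} 7
  6 to go: {0,2,3,5,6,7} 9  {1,3,4,5,6,7} 9  {2,3,4,5,6,7} 16
  if 0:x drops first: 25 orders
  if 1:b drops first: 25 orders
heap linearizations: 50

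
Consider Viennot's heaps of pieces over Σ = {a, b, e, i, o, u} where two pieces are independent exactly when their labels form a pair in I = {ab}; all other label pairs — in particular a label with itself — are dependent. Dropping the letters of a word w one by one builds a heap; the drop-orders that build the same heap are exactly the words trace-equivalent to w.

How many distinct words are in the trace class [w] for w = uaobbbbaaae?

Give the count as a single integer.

piece 0:u — minimal
piece 1:a rests on {0:u}
piece 2:o rests on {1:a}
piece 3:b rests on {2:o}
piece 4:b rests on {3:b}
piece 5:b rests on {4:b}
piece 6:b rests on {5:b}
piece 7:a rests on {2:o}
piece 8:a rests on {7:a}
piece 9:a rests on {8:a}
piece 10:e rests on {6:b, 9:a}
minimal pieces: {0:u}
ways to finish when only these pieces remain (= sum over removing one remaining piece with nothing left below it):
  1 left: {10}→1
  2 left: {6,10}→1  {9,10}→1
  3 left: {5,6,10}→1  {6,9,10}→2  {8,9,10}→1
  4 left: {4,5,6,10}→1  {5,6,9,10}→3  {6,8,9,10}→3  {7,8,9,10}→1
  5 left: {3,4,5,6,10}→1  {4,5,6,9,10}→4  {5,6,8,9,10}→6  {6,7,8,9,10}→4
  6 left: {3,4,5,6,9,10}→5  {4,5,6,8,9,10}→10  {5,6,7,8,9,10}→10
  7 left: {3,4,5,6,8,9,10}→15  {4,5,6,7,8,9,10}→20
  8 left: {3,4,5,6,7,8,9,10}→35
  9 left: {2,3,4,5,6,7,8,9,10}→35
  placing 0:u first → 35 extensions

35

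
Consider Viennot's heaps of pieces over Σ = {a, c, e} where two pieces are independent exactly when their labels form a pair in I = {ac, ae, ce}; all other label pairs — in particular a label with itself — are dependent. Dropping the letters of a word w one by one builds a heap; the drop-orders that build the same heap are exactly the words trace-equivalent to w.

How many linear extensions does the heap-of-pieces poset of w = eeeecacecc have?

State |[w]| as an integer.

1260

0(e) covers ∅
1(e) covers 0:e
2(e) covers 1:e
3(e) covers 2:e
4(c) covers ∅
5(a) covers ∅
6(c) covers 4:c
7(e) covers 3:e
8(c) covers 6:c
9(c) covers 8:c
floor of heap: 0:e, 4:c, 5:a
completions by unplaced set U, small U first (add the entries for U minus each lowest piece of U):
  |U|=1: {5}:1  {7}:1  {9}:1
  |U|=2: {3,7}:1  {5,7}:2  {5,9}:2  {7,9}:2  {8,9}:1
  |U|=3: {2,3,7}:1  {3,5,7}:3  {3,7,9}:3  {5,7,9}:6  {5,8,9}:3  {6,8,9}:1  {7,8,9}:3
  |U|=4: {1,2,3,7}:1  {2,3,5,7}:4  {2,3,7,9}:4  {3,5,7,9}:12  {3,7,8,9}:6  {4,6,8,9}:1  {5,6,8,9}:4  {5,7,8,9}:12  {6,7,8,9}:4
  |U|=5: {0,1,2,3,7}:1  {1,2,3,5,7}:5  {1,2,3,7,9}:5  {2,3,5,7,9}:20  {2,3,7,8,9}:10  {3,5,7,8,9}:30  {3,6,7,8,9}:10  {4,5,6,8,9}:5  {4,6,7,8,9}:5  {5,6,7,8,9}:20
  |U|=6: {0,1,2,3,5,7}:6  {0,1,2,3,7,9}:6  {1,2,3,5,7,9}:30  {1,2,3,7,8,9}:15  {2,3,5,7,8,9}:60  {2,3,6,7,8,9}:20  {3,4,6,7,8,9}:15  {3,5,6,7,8,9}:60  {4,5,6,7,8,9}:30
  |U|=7: {0,1,2,3,5,7,9}:42  {0,1,2,3,7,8,9}:21  {1,2,3,5,7,8,9}:105  {1,2,3,6,7,8,9}:35  {2,3,4,6,7,8,9}:35  {2,3,5,6,7,8,9}:140  {3,4,5,6,7,8,9}:105
  |U|=8: {0,1,2,3,5,7,8,9}:168  {0,1,2,3,6,7,8,9}:56  {1,2,3,4,6,7,8,9}:70  {1,2,3,5,6,7,8,9}:280  {2,3,4,5,6,7,8,9}:280
  start at 0(e): 630
  start at 4(c): 504
  start at 5(a): 126
sum over floor = 1260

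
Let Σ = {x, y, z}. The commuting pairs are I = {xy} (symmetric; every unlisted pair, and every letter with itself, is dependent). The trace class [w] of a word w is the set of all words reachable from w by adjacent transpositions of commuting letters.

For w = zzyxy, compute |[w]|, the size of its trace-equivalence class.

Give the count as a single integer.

#0=z has no predecessor
#1=z depends on [0:z]
#2=y depends on [1:z]
#3=x depends on [1:z]
#4=y depends on [2:y]
sources: [0:z]
N(rest) = Σ N(rest − s) over sources s of rest; N(one piece) = 1:
  size 1 → [3]=1  [4]=1
  size 2 → [2,4]=1  [3,4]=2
  size 3 → [2,3,4]=3
  first=0(z) contributes 3

3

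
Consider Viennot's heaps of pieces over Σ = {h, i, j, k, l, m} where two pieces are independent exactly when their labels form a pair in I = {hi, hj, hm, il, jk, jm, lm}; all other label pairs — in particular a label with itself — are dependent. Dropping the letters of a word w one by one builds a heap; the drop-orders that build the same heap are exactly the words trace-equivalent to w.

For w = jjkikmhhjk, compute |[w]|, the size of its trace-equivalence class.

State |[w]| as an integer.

54

#0=j has no predecessor
#1=j depends on [0:j]
#2=k has no predecessor
#3=i depends on [1:j, 2:k]
#4=k depends on [3:i]
#5=m depends on [4:k]
#6=h depends on [4:k]
#7=h depends on [6:h]
#8=j depends on [3:i]
#9=k depends on [5:m, 7:h]
sources: [0:j, 2:k]
N(rest) = Σ N(rest − s) over sources s of rest; N(one piece) = 1:
  size 1 → [8]=1  [9]=1
  size 2 → [5,9]=1  [7,9]=1  [8,9]=2
  size 3 → [5,7,9]=2  [5,8,9]=3  [6,7,9]=1  [7,8,9]=3
  size 4 → [5,6,7,9]=3  [5,7,8,9]=8  [6,7,8,9]=4
  size 5 → [4,5,6,7,9]=3  [5,6,7,8,9]=15
  size 6 → [4,5,6,7,8,9]=18
  size 7 → [3,4,5,6,7,8,9]=18
  size 8 → [1,3,4,5,6,7,8,9]=18  [2,3,4,5,6,7,8,9]=18
  first=0(j) contributes 36
  first=2(k) contributes 18
|[w]| = 54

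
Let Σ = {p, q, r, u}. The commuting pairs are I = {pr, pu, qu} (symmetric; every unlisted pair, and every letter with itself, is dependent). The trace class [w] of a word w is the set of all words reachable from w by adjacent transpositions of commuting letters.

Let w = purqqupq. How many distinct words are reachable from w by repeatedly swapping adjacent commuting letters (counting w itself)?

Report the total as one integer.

16

0(p) covers ∅
1(u) covers ∅
2(r) covers 1:u
3(q) covers 0:p, 2:r
4(q) covers 3:q
5(u) covers 2:r
6(p) covers 4:q
7(q) covers 6:p
floor of heap: 0:p, 1:u
completions by unplaced set U, small U first (add the entries for U minus each lowest piece of U):
  |U|=1: {5}:1  {7}:1
  |U|=2: {5,7}:2  {6,7}:1
  |U|=3: {4,6,7}:1  {5,6,7}:3
  |U|=4: {3,4,6,7}:1  {4,5,6,7}:4
  |U|=5: {0,3,4,6,7}:1  {3,4,5,6,7}:5
  |U|=6: {0,3,4,5,6,7}:6  {2,3,4,5,6,7}:5
  start at 0(p): 5
  start at 1(u): 11
sum over floor = 16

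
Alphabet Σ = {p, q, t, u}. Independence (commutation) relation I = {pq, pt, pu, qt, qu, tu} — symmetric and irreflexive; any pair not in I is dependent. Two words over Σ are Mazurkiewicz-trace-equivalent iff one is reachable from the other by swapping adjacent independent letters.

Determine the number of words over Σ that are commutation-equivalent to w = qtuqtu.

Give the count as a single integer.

90

piece 0:q — minimal
piece 1:t — minimal
piece 2:u — minimal
piece 3:q rests on {0:q}
piece 4:t rests on {1:t}
piece 5:u rests on {2:u}
minimal pieces: {0:q, 1:t, 2:u}
ways to finish when only these pieces remain (= sum over removing one remaining piece with nothing left below it):
  1 left: {3}→1  {4}→1  {5}→1
  2 left: {0,3}→1  {1,4}→1  {2,5}→1  {3,4}→2  {3,5}→2  {4,5}→2
  3 left: {0,3,4}→3  {0,3,5}→3  {1,3,4}→3  {1,4,5}→3  {2,3,5}→3  {2,4,5}→3  {3,4,5}→6
  4 left: {0,1,3,4}→6  {0,2,3,5}→6  {0,3,4,5}→12  {1,2,4,5}→6  {1,3,4,5}→12  {2,3,4,5}→12
  placing 0:q first → 30 extensions
  placing 1:t first → 30 extensions
  placing 2:u first → 30 extensions
total linear extensions = 90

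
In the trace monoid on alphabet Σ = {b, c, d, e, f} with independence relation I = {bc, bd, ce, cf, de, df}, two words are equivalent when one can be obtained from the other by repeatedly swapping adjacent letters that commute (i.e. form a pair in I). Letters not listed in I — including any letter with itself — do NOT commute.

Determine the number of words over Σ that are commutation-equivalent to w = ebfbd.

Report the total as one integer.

5

#0=e has no predecessor
#1=b depends on [0:e]
#2=f depends on [1:b]
#3=b depends on [2:f]
#4=d has no predecessor
sources: [0:e, 4:d]
N(rest) = Σ N(rest − s) over sources s of rest; N(one piece) = 1:
  size 1 → [3]=1  [4]=1
  size 2 → [2,3]=1  [3,4]=2
  size 3 → [1,2,3]=1  [2,3,4]=3
  first=0(e) contributes 4
  first=4(d) contributes 1
|[w]| = 5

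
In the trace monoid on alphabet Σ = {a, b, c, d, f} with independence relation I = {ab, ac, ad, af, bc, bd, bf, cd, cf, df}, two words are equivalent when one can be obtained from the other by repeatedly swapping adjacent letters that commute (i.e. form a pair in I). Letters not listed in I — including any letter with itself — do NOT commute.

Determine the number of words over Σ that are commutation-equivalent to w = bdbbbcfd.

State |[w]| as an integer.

0(b) covers ∅
1(d) covers ∅
2(b) covers 0:b
3(b) covers 2:b
4(b) covers 3:b
5(c) covers ∅
6(f) covers ∅
7(d) covers 1:d
floor of heap: 0:b, 1:d, 5:c, 6:f
completions by unplaced set U, small U first (add the entries for U minus each lowest piece of U):
  |U|=1: {4}:1  {5}:1  {6}:1  {7}:1
  |U|=2: {1,7}:1  {3,4}:1  {4,5}:2  {4,6}:2  {4,7}:2  {5,6}:2  {5,7}:2  {6,7}:2
  |U|=3: {1,4,7}:3  {1,5,7}:3  {1,6,7}:3  {2,3,4}:1  {3,4,5}:3  {3,4,6}:3  {3,4,7}:3  {4,5,6}:6  {4,5,7}:6  {4,6,7}:6  {5,6,7}:6
  |U|=4: {0,2,3,4}:1  {1,3,4,7}:6  {1,4,5,7}:12  {1,4,6,7}:12  {1,5,6,7}:12  {2,3,4,5}:4  {2,3,4,6}:4  {2,3,4,7}:4  {3,4,5,6}:12  {3,4,5,7}:12  {3,4,6,7}:12  {4,5,6,7}:24
  |U|=5: {0,2,3,4,5}:5  {0,2,3,4,6}:5  {0,2,3,4,7}:5  {1,2,3,4,7}:10  {1,3,4,5,7}:30  {1,3,4,6,7}:30  {1,4,5,6,7}:60  {2,3,4,5,6}:20  {2,3,4,5,7}:20  {2,3,4,6,7}:20  {3,4,5,6,7}:60
  |U|=6: {0,1,2,3,4,7}:15  {0,2,3,4,5,6}:30  {0,2,3,4,5,7}:30  {0,2,3,4,6,7}:30  {1,2,3,4,5,7}:60  {1,2,3,4,6,7}:60  {1,3,4,5,6,7}:180  {2,3,4,5,6,7}:120
  start at 0(b): 420
  start at 1(d): 210
  start at 5(c): 105
  start at 6(f): 105
sum over floor = 840

840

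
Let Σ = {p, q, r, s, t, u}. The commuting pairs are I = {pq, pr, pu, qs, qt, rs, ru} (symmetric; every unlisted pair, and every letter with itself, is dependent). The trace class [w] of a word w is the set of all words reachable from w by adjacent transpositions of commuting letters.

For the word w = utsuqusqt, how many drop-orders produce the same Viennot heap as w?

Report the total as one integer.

3

#0=u has no predecessor
#1=t depends on [0:u]
#2=s depends on [1:t]
#3=u depends on [2:s]
#4=q depends on [3:u]
#5=u depends on [4:q]
#6=s depends on [5:u]
#7=q depends on [5:u]
#8=t depends on [6:s]
sources: [0:u]
N(rest) = Σ N(rest − s) over sources s of rest; N(one piece) = 1:
  size 1 → [7]=1  [8]=1
  size 2 → [6,8]=1  [7,8]=2
  size 3 → [6,7,8]=3
  size 4 → [5,6,7,8]=3
  size 5 → [4,5,6,7,8]=3
  size 6 → [3,4,5,6,7,8]=3
  size 7 → [2,3,4,5,6,7,8]=3
  first=0(u) contributes 3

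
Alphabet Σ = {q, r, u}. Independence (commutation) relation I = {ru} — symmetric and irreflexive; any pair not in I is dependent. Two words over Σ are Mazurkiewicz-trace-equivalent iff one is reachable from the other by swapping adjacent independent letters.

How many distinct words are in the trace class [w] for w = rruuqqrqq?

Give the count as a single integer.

6

0(r) covers ∅
1(r) covers 0:r
2(u) covers ∅
3(u) covers 2:u
4(q) covers 1:r, 3:u
5(q) covers 4:q
6(r) covers 5:q
7(q) covers 6:r
8(q) covers 7:q
floor of heap: 0:r, 2:u
completions by unplaced set U, small U first (add the entries for U minus each lowest piece of U):
  |U|=1: {8}:1
  |U|=2: {7,8}:1
  |U|=3: {6,7,8}:1
  |U|=4: {5,6,7,8}:1
  |U|=5: {4,5,6,7,8}:1
  |U|=6: {1,4,5,6,7,8}:1  {3,4,5,6,7,8}:1
  |U|=7: {0,1,4,5,6,7,8}:1  {1,3,4,5,6,7,8}:2  {2,3,4,5,6,7,8}:1
  start at 0(r): 3
  start at 2(u): 3
sum over floor = 6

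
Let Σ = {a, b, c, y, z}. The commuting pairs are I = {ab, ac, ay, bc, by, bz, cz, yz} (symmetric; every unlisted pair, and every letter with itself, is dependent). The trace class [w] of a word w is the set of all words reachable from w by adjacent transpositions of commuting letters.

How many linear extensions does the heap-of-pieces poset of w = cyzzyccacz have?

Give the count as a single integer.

#0=c has no predecessor
#1=y depends on [0:c]
#2=z has no predecessor
#3=z depends on [2:z]
#4=y depends on [1:y]
#5=c depends on [4:y]
#6=c depends on [5:c]
#7=a depends on [3:z]
#8=c depends on [6:c]
#9=z depends on [7:a]
sources: [0:c, 2:z]
N(rest) = Σ N(rest − s) over sources s of rest; N(one piece) = 1:
  size 1 → [8]=1  [9]=1
  size 2 → [6,8]=1  [7,9]=1  [8,9]=2
  size 3 → [3,7,9]=1  [5,6,8]=1  [6,8,9]=3  [7,8,9]=3
  size 4 → [2,3,7,9]=1  [3,7,8,9]=4  [4,5,6,8]=1  [5,6,8,9]=4  [6,7,8,9]=6
  size 5 → [1,4,5,6,8]=1  [2,3,7,8,9]=5  [3,6,7,8,9]=10  [4,5,6,8,9]=5  [5,6,7,8,9]=10
  size 6 → [0,1,4,5,6,8]=1  [1,4,5,6,8,9]=6  [2,3,6,7,8,9]=15  [3,5,6,7,8,9]=20  [4,5,6,7,8,9]=15
  size 7 → [0,1,4,5,6,8,9]=7  [1,4,5,6,7,8,9]=21  [2,3,5,6,7,8,9]=35  [3,4,5,6,7,8,9]=35
  size 8 → [0,1,4,5,6,7,8,9]=28  [1,3,4,5,6,7,8,9]=56  [2,3,4,5,6,7,8,9]=70
  first=0(c) contributes 126
  first=2(z) contributes 84
|[w]| = 210

210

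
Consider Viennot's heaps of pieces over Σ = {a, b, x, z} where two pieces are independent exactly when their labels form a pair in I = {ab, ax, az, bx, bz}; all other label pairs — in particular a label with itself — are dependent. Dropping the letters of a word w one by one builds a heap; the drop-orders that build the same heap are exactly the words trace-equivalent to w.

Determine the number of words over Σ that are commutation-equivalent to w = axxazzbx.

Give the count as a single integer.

drop 0:a onto floor
drop 1:x onto floor
drop 2:x onto {1:x}
drop 3:a onto {0:a}
drop 4:z onto {2:x}
drop 5:z onto {4:z}
drop 6:b onto floor
drop 7:x onto {5:z}
ground layer = {0:a, 1:x, 6:b}
drop-orders for the pieces not yet dropped (sum over which currently-grounded one goes next):
  1 to go: {3} 1  {6} 1  {7} 1
  2 to go: {0,3} 1  {3,6} 2  {3,7} 2  {5,7} 1  {6,7} 2
  3 to go: {0,3,6} 3  {0,3,7} 3  {3,5,7} 3  {3,6,7} 6  {4,5,7} 1  {5,6,7} 3
  4 to go: {0,3,5,7} 6  {0,3,6,7} 12  {2,4,5,7} 1  {3,4,5,7} 4  {3,5,6,7} 12  {4,5,6,7} 4
  5 to go: {0,3,4,5,7} 10  {0,3,5,6,7} 30  {1,2,4,5,7} 1  {2,3,4,5,7} 5  {2,4,5,6,7} 5  {3,4,5,6,7} 20
  6 to go: {0,2,3,4,5,7} 15  {0,3,4,5,6,7} 60  {1,2,3,4,5,7} 6  {1,2,4,5,6,7} 6  {2,3,4,5,6,7} 30
  if 0:a drops first: 42 orders
  if 1:x drops first: 105 orders
  if 6:b drops first: 21 orders
heap linearizations: 168

168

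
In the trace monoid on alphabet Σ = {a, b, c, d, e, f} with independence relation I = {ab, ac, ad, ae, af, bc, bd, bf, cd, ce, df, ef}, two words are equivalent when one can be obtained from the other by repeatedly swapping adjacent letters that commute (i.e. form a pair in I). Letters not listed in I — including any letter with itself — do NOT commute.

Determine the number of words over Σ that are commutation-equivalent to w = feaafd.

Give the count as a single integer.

piece 0:f — minimal
piece 1:e — minimal
piece 2:a — minimal
piece 3:a rests on {2:a}
piece 4:f rests on {0:f}
piece 5:d rests on {1:e}
minimal pieces: {0:f, 1:e, 2:a}
ways to finish when only these pieces remain (= sum over removing one remaining piece with nothing left below it):
  1 left: {3}→1  {4}→1  {5}→1
  2 left: {0,4}→1  {1,5}→1  {2,3}→1  {3,4}→2  {3,5}→2  {4,5}→2
  3 left: {0,3,4}→3  {0,4,5}→3  {1,3,5}→3  {1,4,5}→3  {2,3,4}→3  {2,3,5}→3  {3,4,5}→6
  4 left: {0,1,4,5}→6  {0,2,3,4}→6  {0,3,4,5}→12  {1,2,3,5}→6  {1,3,4,5}→12  {2,3,4,5}→12
  placing 0:f first → 30 extensions
  placing 1:e first → 30 extensions
  placing 2:a first → 30 extensions
total linear extensions = 90

90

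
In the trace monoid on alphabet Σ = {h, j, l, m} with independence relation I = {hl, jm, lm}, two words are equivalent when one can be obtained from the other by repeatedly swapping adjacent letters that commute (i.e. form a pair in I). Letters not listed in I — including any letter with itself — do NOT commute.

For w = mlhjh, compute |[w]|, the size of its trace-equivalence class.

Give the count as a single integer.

drop 0:m onto floor
drop 1:l onto floor
drop 2:h onto {0:m}
drop 3:j onto {1:l, 2:h}
drop 4:h onto {3:j}
ground layer = {0:m, 1:l}
drop-orders for the pieces not yet dropped (sum over which currently-grounded one goes next):
  1 to go: {4} 1
  2 to go: {3,4} 1
  3 to go: {1,3,4} 1  {2,3,4} 1
  if 0:m drops first: 2 orders
  if 1:l drops first: 1 orders
heap linearizations: 3

3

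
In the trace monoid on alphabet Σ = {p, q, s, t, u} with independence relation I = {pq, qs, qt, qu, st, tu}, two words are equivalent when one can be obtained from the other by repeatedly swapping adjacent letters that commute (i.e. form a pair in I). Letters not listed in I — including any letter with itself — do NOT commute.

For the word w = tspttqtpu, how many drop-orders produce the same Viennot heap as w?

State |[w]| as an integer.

18

#0=t has no predecessor
#1=s has no predecessor
#2=p depends on [0:t, 1:s]
#3=t depends on [2:p]
#4=t depends on [3:t]
#5=q has no predecessor
#6=t depends on [4:t]
#7=p depends on [6:t]
#8=u depends on [7:p]
sources: [0:t, 1:s, 5:q]
N(rest) = Σ N(rest − s) over sources s of rest; N(one piece) = 1:
  size 1 → [5]=1  [8]=1
  size 2 → [5,8]=2  [7,8]=1
  size 3 → [5,7,8]=3  [6,7,8]=1
  size 4 → [4,6,7,8]=1  [5,6,7,8]=4
  size 5 → [3,4,6,7,8]=1  [4,5,6,7,8]=5
  size 6 → [2,3,4,6,7,8]=1  [3,4,5,6,7,8]=6
  size 7 → [0,2,3,4,6,7,8]=1  [1,2,3,4,6,7,8]=1  [2,3,4,5,6,7,8]=7
  first=0(t) contributes 8
  first=1(s) contributes 8
  first=5(q) contributes 2
|[w]| = 18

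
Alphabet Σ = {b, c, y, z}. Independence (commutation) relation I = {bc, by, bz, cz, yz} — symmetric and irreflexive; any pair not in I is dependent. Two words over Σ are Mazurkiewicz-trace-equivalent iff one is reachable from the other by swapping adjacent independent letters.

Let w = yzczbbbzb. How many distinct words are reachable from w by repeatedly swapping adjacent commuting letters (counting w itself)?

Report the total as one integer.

piece 0:y — minimal
piece 1:z — minimal
piece 2:c rests on {0:y}
piece 3:z rests on {1:z}
piece 4:b — minimal
piece 5:b rests on {4:b}
piece 6:b rests on {5:b}
piece 7:z rests on {3:z}
piece 8:b rests on {6:b}
minimal pieces: {0:y, 1:z, 4:b}
ways to finish when only these pieces remain (= sum over removing one remaining piece with nothing left below it):
  1 left: {2}→1  {7}→1  {8}→1
  2 left: {0,2}→1  {2,7}→2  {2,8}→2  {3,7}→1  {6,8}→1  {7,8}→2
  3 left: {0,2,7}→3  {0,2,8}→3  {1,3,7}→1  {2,3,7}→3  {2,6,8}→3  {2,7,8}→6  {3,7,8}→3  {5,6,8}→1  {6,7,8}→3
  4 left: {0,2,3,7}→6  {0,2,6,8}→6  {0,2,7,8}→12  {1,2,3,7}→4  {1,3,7,8}→4  {2,3,7,8}→12  {2,5,6,8}→4  {2,6,7,8}→12  {3,6,7,8}→6  {4,5,6,8}→1  {5,6,7,8}→4
  5 left: {0,1,2,3,7}→10  {0,2,3,7,8}→30  {0,2,5,6,8}→10  {0,2,6,7,8}→30  {1,2,3,7,8}→20  {1,3,6,7,8}→10  {2,3,6,7,8}→30  {2,4,5,6,8}→5  {2,5,6,7,8}→20  {3,5,6,7,8}→10  {4,5,6,7,8}→5
  6 left: {0,1,2,3,7,8}→60  {0,2,3,6,7,8}→90  {0,2,4,5,6,8}→15  {0,2,5,6,7,8}→60  {1,2,3,6,7,8}→60  {1,3,5,6,7,8}→20  {2,3,5,6,7,8}→60  {2,4,5,6,7,8}→30  {3,4,5,6,7,8}→15
  7 left: {0,1,2,3,6,7,8}→210  {0,2,3,5,6,7,8}→210  {0,2,4,5,6,7,8}→105  {1,2,3,5,6,7,8}→140  {1,3,4,5,6,7,8}→35  {2,3,4,5,6,7,8}→105
  placing 0:y first → 280 extensions
  placing 1:z first → 420 extensions
  placing 4:b first → 560 extensions
total linear extensions = 1260

1260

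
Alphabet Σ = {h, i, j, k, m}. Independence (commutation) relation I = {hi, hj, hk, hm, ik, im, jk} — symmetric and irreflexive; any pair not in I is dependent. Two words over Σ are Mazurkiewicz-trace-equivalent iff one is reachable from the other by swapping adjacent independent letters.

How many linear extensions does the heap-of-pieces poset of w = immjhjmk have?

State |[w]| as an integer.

24

0(i) covers ∅
1(m) covers ∅
2(m) covers 1:m
3(j) covers 0:i, 2:m
4(h) covers ∅
5(j) covers 3:j
6(m) covers 5:j
7(k) covers 6:m
floor of heap: 0:i, 1:m, 4:h
completions by unplaced set U, small U first (add the entries for U minus each lowest piece of U):
  |U|=1: {4}:1  {7}:1
  |U|=2: {4,7}:2  {6,7}:1
  |U|=3: {4,6,7}:3  {5,6,7}:1
  |U|=4: {3,5,6,7}:1  {4,5,6,7}:4
  |U|=5: {0,3,5,6,7}:1  {2,3,5,6,7}:1  {3,4,5,6,7}:5
  |U|=6: {0,2,3,5,6,7}:2  {0,3,4,5,6,7}:6  {1,2,3,5,6,7}:1  {2,3,4,5,6,7}:6
  start at 0(i): 7
  start at 1(m): 14
  start at 4(h): 3
sum over floor = 24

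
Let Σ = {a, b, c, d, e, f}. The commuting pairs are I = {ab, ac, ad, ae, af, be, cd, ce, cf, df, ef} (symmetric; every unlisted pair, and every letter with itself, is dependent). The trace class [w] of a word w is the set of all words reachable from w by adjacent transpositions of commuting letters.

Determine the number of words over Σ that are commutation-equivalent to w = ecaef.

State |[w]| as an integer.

60

piece 0:e — minimal
piece 1:c — minimal
piece 2:a — minimal
piece 3:e rests on {0:e}
piece 4:f — minimal
minimal pieces: {0:e, 1:c, 2:a, 4:f}
ways to finish when only these pieces remain (= sum over removing one remaining piece with nothing left below it):
  1 left: {1}→1  {2}→1  {3}→1  {4}→1
  2 left: {0,3}→1  {1,2}→2  {1,3}→2  {1,4}→2  {2,3}→2  {2,4}→2  {3,4}→2
  3 left: {0,1,3}→3  {0,2,3}→3  {0,3,4}→3  {1,2,3}→6  {1,2,4}→6  {1,3,4}→6  {2,3,4}→6
  placing 0:e first → 24 extensions
  placing 1:c first → 12 extensions
  placing 2:a first → 12 extensions
  placing 4:f first → 12 extensions
total linear extensions = 60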